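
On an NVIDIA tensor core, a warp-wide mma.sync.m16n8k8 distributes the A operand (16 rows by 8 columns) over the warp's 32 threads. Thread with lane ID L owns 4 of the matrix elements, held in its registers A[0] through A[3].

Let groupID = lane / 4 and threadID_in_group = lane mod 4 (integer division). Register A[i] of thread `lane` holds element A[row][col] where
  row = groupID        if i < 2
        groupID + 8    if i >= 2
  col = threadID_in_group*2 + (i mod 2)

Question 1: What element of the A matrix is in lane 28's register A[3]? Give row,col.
15,1

28: G=7,T=0
[3] (7+8,0*2+1) = (15,1)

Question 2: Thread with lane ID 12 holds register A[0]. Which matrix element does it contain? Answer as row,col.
3,0

lane 12⇒12/4=3, 12 mod 4=0
i=0  r:3+0⇒3  c:2·0+0⇒0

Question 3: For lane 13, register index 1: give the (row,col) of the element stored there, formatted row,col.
3,3

lane 13=>13/4=3, 13 mod 4=1
i=1  r:3+0=>3  c:2·1+1=>3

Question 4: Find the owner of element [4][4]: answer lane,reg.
18,0

r: 4->gid=4,r8=0  c: 4->tid=2,i&1=0
L=4*4+2=18  i=0*2+0=0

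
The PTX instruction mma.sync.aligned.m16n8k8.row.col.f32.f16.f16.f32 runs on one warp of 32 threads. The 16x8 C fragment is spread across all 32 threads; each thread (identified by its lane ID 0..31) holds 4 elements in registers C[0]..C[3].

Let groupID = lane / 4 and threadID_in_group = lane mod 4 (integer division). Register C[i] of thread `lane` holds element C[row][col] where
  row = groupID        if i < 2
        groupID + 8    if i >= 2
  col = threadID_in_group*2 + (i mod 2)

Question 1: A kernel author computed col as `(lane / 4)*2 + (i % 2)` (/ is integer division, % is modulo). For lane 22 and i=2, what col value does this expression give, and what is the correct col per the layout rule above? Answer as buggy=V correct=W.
`(lane / 4)*2 + (i % 2)`[22,2]=>10
lane 22: grp=5 (22/4), tig=2 (22%4)
i=2: r=5+8=13, c=2*2+0=4
col: 10 vs 4

buggy=10 correct=4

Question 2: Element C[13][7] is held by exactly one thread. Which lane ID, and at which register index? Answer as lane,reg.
23,3

r=13⇒gr=5,Rb=1  c=7⇒th=3,odd=1
L=5*4+3=23  i=1*2+1=3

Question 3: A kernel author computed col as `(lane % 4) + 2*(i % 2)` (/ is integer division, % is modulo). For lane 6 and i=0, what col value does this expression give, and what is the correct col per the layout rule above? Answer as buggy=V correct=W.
buggy=2 correct=4

`(lane % 4) + 2*(i % 2)`[6,0]→2
6: G=1,T=2
[0] (1+0,2*2+0) = (1,4)
col: 2 vs 4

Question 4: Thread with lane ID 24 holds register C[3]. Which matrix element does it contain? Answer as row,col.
14,1

lane 24: g=6 (24/4), t=0 (24%4)
i=3: r=6+8=14, c=0*2+1=1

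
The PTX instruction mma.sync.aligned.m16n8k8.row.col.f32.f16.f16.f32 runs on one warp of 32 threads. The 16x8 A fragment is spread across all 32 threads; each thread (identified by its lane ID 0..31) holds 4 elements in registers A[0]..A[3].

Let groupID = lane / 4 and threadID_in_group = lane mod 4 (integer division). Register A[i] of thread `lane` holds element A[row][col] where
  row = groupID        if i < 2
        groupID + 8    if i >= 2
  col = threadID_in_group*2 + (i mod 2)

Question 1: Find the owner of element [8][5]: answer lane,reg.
2,3

r: 8->gid=0,r8=1  c: 5->tid=2,i&1=1
L=0*4+2=2  i=1*2+1=3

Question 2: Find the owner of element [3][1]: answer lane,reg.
r=3→G=3,rhi=0  c=1→T=0,p=1
L=3*4+0=12  i=0*2+1=1

12,1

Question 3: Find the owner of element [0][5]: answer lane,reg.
r=0→G=0,rhi=0  c=5→T=2,p=1
L=0*4+2=2  i=0*2+1=1

2,1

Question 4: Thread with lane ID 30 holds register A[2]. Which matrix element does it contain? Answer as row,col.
lane 30: grp=7 (30/4), tig=2 (30%4)
i=2: r=7+8=15, c=2*2+0=4

15,4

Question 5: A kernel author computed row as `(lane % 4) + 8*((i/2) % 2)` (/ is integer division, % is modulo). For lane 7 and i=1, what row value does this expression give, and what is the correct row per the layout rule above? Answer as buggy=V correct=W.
buggy=3 correct=1

`(lane % 4) + 8*((i/2) % 2)`[7,1]=>3
lane 7: grp=1 (7/4), tig=3 (7%4)
i=1: r=1+0=1, c=3*2+1=7
row: 3 vs 1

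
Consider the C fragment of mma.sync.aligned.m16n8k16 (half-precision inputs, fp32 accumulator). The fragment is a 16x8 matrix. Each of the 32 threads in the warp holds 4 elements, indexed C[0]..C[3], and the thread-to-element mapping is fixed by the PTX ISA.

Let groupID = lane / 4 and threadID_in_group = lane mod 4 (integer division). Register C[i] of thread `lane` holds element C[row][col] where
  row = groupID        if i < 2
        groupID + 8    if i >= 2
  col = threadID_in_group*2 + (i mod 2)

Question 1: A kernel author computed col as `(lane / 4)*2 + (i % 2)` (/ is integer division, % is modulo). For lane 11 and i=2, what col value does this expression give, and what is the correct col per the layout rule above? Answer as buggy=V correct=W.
`(lane / 4)*2 + (i % 2)`[11,2]->4
lane 11->11/4=2, 11 mod 4=3
i=2  r:2+8->10  c:2·3+0->6
col: 4 vs 6

buggy=4 correct=6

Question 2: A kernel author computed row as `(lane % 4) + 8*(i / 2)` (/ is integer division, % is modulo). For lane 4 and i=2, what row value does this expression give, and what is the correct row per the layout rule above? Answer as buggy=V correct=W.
buggy=8 correct=9

`(lane % 4) + 8*(i / 2)`[4,2]=>8
lane 4: grp=1 (4/4), tig=0 (4%4)
i=2: r=1+8=9, c=0*2+0=0
row: 8 vs 9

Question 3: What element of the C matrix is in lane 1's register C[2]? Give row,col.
8,2

1: gid=0,tid=1
[2] (0+8,1*2+0) = (8,2)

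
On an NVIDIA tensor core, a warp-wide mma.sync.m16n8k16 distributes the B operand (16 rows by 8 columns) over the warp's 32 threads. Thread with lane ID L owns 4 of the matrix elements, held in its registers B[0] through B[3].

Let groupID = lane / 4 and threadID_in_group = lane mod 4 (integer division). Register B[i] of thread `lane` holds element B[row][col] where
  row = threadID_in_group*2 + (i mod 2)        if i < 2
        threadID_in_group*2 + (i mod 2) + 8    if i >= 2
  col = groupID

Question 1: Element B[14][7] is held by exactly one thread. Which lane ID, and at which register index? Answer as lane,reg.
31,2

c:7=>grp=7  r:14=>rB=1,tig=3,lo=0
L=7*4+3=31  i=1*2+0=2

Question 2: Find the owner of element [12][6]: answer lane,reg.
26,2

c: 6->gid=6  r: 12->r8=1,tid=2,i&1=0
L=6*4+2=26  i=1*2+0=2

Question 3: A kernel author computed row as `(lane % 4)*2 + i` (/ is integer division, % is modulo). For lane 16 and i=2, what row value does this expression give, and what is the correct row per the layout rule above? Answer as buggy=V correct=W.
`(lane % 4)*2 + i`[16,2]⇒2
L=16⇒gr=16>>2=4, th=16&3=0
[2]⇒row 0·2+0+8=8  col gr=4
row: 2 vs 8

buggy=2 correct=8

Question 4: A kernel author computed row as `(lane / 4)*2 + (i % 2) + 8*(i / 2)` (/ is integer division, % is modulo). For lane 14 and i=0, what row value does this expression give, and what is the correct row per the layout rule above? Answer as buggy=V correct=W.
`(lane / 4)*2 + (i % 2) + 8*(i / 2)`[14,0]→6
L=14→G=14>>2=3, T=14&3=2
[0]→row 2·2+0+0=4  col G=3
row: 6 vs 4

buggy=6 correct=4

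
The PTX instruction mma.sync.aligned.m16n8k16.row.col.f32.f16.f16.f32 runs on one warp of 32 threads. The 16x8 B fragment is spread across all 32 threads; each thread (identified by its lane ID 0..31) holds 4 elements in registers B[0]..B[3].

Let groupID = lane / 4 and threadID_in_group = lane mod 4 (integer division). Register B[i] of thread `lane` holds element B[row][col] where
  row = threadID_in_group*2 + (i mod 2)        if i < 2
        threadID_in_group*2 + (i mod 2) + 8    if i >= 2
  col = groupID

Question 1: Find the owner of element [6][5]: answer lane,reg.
23,0

c=5->g=5  r=6->rb=0,t=3,b0=0
L=5*4+3=23  i=0*2+0=0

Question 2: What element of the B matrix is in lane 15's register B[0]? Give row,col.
15: gid=3,tid=3
[0] (3*2+0+0,3) = (6,3)

6,3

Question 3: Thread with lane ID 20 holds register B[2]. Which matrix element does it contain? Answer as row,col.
8,5

20: G=5,T=0
[2] (0*2+0+8,5) = (8,5)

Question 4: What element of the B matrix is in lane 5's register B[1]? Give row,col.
lane 5: G=1 (5/4), T=1 (5%4)
i=1: r=1*2+1+0=3, c=G=1

3,1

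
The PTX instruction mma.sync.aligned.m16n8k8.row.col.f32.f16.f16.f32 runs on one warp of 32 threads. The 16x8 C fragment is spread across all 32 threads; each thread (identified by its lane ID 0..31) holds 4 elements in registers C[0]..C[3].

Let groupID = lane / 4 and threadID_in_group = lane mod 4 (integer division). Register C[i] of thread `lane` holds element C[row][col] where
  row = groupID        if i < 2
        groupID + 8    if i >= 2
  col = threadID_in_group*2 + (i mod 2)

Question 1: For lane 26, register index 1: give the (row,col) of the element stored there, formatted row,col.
6,5

lane 26->26/4=6, 26 mod 4=2
i=1  r:6+0->6  c:2·2+1->5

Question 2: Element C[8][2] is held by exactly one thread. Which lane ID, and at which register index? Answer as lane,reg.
r=8->g=0,rb=1  c=2->t=1,b0=0
L=0*4+1=1  i=1*2+0=2

1,2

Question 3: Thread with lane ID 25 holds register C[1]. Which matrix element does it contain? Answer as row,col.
6,3

L=25=>grp=25>>2=6, tig=25&3=1
[1]=>row 6+0=6  col 1·2+1=3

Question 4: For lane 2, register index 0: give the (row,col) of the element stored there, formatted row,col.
0,4

lane 2=>2/4=0, 2 mod 4=2
i=0  r:0+0=>0  c:2·2+0=>4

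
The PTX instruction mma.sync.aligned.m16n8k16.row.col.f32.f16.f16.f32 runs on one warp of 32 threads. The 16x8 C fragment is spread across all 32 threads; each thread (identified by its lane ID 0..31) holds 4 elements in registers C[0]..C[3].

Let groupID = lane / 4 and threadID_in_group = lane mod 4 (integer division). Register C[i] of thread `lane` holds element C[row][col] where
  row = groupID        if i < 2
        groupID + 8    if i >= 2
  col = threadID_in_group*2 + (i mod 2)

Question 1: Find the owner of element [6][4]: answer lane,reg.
r: 6->gid=6,r8=0  c: 4->tid=2,i&1=0
L=6*4+2=26  i=0*2+0=0

26,0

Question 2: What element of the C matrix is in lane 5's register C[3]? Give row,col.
L=5->gid=5>>2=1, tid=5&3=1
[3]->row 1+8=9  col 1·2+1=3

9,3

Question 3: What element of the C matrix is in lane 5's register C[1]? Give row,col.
1,3

L=5->gid=5>>2=1, tid=5&3=1
[1]->row 1+0=1  col 1·2+1=3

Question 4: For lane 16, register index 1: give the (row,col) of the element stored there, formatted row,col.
lane 16: gr=4 (16/4), th=0 (16%4)
i=1: r=4+0=4, c=0*2+1=1

4,1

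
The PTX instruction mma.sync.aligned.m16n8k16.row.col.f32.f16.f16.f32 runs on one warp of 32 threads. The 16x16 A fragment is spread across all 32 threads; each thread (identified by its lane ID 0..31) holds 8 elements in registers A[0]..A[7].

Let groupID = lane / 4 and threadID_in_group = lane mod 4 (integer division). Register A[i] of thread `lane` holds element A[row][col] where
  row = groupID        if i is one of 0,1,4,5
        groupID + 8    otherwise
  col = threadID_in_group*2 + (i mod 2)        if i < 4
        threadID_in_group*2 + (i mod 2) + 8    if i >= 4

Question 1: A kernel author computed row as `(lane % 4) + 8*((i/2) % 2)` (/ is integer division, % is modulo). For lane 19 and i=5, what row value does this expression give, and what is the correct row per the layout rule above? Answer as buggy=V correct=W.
`(lane % 4) + 8*((i/2) % 2)`[19,5]->3
L=19->g=19>>2=4, t=19&3=3
[5]->row 4+0=4  col 3·2+1+8=15
row: 3 vs 4

buggy=3 correct=4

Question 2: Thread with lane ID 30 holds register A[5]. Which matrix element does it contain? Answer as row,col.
lane 30=>30/4=7, 30 mod 4=2
i=5  r:7+0=>7  c:2·2+1+8=>13

7,13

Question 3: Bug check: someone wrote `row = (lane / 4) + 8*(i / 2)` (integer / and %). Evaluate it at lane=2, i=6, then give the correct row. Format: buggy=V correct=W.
`(lane / 4) + 8*(i / 2)`[2,6]=>24
lane 2: grp=0 (2/4), tig=2 (2%4)
i=6: r=0+8=8, c=2*2+0+8=12
row: 24 vs 8

buggy=24 correct=8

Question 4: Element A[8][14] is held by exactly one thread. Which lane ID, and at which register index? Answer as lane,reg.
3,6

r:8=>grp=0,rB=1  c:14=>cB=1,tig=3,lo=0
L=0*4+3=3  i=1*4+1*2+0=6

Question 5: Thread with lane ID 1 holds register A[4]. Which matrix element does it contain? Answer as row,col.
0,10

lane 1: g=0 (1/4), t=1 (1%4)
i=4: r=0+0=0, c=1*2+0+8=10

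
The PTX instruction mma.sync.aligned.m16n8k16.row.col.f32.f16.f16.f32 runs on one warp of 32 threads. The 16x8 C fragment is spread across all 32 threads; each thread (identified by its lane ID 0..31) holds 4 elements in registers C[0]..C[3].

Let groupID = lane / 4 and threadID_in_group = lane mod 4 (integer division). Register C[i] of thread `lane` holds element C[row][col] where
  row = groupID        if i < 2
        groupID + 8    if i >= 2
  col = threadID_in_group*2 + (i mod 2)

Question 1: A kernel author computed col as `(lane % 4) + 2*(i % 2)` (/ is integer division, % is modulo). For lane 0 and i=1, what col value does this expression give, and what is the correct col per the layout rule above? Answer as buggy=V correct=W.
`(lane % 4) + 2*(i % 2)`[0,1]->2
lane 0: gid=0 (0/4), tid=0 (0%4)
i=1: r=0+0=0, c=0*2+1=1
col: 2 vs 1

buggy=2 correct=1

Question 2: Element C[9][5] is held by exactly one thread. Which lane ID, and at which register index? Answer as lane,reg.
r=9→G=1,rhi=1  c=5→T=2,p=1
L=1*4+2=6  i=1*2+1=3

6,3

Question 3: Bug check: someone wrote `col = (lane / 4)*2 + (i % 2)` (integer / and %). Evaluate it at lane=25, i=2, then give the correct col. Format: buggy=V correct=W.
`(lane / 4)*2 + (i % 2)`[25,2]->12
lane 25: gid=6 (25/4), tid=1 (25%4)
i=2: r=6+8=14, c=1*2+0=2
col: 12 vs 2

buggy=12 correct=2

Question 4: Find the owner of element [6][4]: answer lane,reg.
26,0

r=6→G=6,rhi=0  c=4→T=2,p=0
L=6*4+2=26  i=0*2+0=0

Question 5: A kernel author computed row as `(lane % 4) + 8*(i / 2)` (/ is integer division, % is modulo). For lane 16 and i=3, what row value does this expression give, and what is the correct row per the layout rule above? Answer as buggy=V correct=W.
buggy=8 correct=12

`(lane % 4) + 8*(i / 2)`[16,3]=>8
lane 16=>16/4=4, 16 mod 4=0
i=3  r:4+8=>12  c:2·0+1=>1
row: 8 vs 12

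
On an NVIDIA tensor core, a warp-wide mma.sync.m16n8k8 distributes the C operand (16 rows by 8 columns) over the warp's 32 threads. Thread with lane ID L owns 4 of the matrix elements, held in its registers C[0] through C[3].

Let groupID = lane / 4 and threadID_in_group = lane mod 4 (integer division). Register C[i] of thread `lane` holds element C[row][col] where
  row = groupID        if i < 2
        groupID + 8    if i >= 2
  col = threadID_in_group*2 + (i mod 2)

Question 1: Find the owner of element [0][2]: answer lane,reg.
1,0

r: 0->gid=0,r8=0  c: 2->tid=1,i&1=0
L=0*4+1=1  i=0*2+0=0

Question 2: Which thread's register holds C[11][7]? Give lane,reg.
15,3

r: 11->gid=3,r8=1  c: 7->tid=3,i&1=1
L=3*4+3=15  i=1*2+1=3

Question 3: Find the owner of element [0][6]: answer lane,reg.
r: 0->gid=0,r8=0  c: 6->tid=3,i&1=0
L=0*4+3=3  i=0*2+0=0

3,0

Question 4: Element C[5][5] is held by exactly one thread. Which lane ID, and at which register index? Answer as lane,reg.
r:5=>grp=5,rB=0  c:5=>tig=2,lo=1
L=5*4+2=22  i=0*2+1=1

22,1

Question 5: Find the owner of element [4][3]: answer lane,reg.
17,1

r: 4->gid=4,r8=0  c: 3->tid=1,i&1=1
L=4*4+1=17  i=0*2+1=1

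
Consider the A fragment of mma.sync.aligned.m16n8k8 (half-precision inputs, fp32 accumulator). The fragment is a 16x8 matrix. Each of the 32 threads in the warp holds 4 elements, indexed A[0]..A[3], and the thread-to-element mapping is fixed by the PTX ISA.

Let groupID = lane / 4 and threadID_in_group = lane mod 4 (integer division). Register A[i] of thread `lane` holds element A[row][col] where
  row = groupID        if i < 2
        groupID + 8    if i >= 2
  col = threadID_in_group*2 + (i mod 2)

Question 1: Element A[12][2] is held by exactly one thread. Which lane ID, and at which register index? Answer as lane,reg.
r: 12->gid=4,r8=1  c: 2->tid=1,i&1=0
L=4*4+1=17  i=1*2+0=2

17,2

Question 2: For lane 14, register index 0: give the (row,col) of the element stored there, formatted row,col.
L=14->g=14>>2=3, t=14&3=2
[0]->row 3+0=3  col 2·2+0=4

3,4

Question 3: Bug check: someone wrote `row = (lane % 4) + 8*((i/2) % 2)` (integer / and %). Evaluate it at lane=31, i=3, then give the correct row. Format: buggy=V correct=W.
`(lane % 4) + 8*((i/2) % 2)`[31,3]⇒11
L=31⇒gr=31>>2=7, th=31&3=3
[3]⇒row 7+8=15  col 3·2+1=7
row: 11 vs 15

buggy=11 correct=15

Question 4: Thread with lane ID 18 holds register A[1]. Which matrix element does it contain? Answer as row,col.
4,5

18: G=4,T=2
[1] (4+0,2*2+1) = (4,5)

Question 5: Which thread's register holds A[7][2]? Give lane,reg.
r=7⇒gr=7,Rb=0  c=2⇒th=1,odd=0
L=7*4+1=29  i=0*2+0=0

29,0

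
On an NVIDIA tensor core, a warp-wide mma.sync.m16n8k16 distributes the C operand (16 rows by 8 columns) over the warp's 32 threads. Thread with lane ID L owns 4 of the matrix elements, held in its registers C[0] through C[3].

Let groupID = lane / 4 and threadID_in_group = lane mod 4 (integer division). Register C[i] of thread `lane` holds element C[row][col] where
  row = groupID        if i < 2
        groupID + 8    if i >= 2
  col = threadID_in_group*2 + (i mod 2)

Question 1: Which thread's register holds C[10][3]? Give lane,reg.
r=10→G=2,rhi=1  c=3→T=1,p=1
L=2*4+1=9  i=1*2+1=3

9,3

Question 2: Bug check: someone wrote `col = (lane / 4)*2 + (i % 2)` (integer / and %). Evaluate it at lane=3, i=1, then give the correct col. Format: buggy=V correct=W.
buggy=1 correct=7

`(lane / 4)*2 + (i % 2)`[3,1]=>1
lane 3: grp=0 (3/4), tig=3 (3%4)
i=1: r=0+0=0, c=3*2+1=7
col: 1 vs 7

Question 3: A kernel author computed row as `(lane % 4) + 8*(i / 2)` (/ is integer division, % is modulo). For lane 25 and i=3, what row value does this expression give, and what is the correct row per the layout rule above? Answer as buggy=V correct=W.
`(lane % 4) + 8*(i / 2)`[25,3]⇒9
25: gr=6,th=1
[3] (6+8,1*2+1) = (14,3)
row: 9 vs 14

buggy=9 correct=14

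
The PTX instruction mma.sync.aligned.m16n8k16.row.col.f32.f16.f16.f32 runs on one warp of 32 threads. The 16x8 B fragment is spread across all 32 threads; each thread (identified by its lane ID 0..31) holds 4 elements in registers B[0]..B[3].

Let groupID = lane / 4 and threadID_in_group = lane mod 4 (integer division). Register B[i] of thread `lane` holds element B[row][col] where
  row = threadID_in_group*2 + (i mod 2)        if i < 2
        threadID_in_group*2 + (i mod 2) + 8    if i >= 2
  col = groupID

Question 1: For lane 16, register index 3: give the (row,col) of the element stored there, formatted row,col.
9,4

lane 16: grp=4 (16/4), tig=0 (16%4)
i=3: r=0*2+1+8=9, c=grp=4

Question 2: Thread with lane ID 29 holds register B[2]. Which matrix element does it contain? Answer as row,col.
10,7

lane 29⇒29/4=7, 29 mod 4=1
i=2  r:2·1+0+8⇒10  c:7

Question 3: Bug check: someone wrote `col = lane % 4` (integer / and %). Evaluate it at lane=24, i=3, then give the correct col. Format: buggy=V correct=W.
`lane % 4`[24,3]⇒0
lane 24⇒24/4=6, 24 mod 4=0
i=3  r:2·0+1+8⇒9  c:6
col: 0 vs 6

buggy=0 correct=6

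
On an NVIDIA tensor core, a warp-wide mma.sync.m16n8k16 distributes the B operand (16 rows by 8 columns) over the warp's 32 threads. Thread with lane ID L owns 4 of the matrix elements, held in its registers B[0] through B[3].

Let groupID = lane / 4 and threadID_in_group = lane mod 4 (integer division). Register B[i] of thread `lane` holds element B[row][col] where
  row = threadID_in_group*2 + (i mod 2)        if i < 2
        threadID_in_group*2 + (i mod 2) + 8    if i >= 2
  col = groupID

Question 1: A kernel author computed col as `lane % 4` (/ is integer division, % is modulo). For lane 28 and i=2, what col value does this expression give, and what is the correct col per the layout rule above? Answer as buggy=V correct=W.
`lane % 4`[28,2]->0
28: g=7,t=0
[2] (0*2+0+8,7) = (8,7)
col: 0 vs 7

buggy=0 correct=7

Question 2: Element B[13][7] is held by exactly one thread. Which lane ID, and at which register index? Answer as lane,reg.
c=7→G=7  r=13→rhi=1,T=2,p=1
L=7*4+2=30  i=1*2+1=3

30,3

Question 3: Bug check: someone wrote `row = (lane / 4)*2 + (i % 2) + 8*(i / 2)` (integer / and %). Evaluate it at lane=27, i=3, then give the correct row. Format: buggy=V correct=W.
`(lane / 4)*2 + (i % 2) + 8*(i / 2)`[27,3]=>21
lane 27: grp=6 (27/4), tig=3 (27%4)
i=3: r=3*2+1+8=15, c=grp=6
row: 21 vs 15

buggy=21 correct=15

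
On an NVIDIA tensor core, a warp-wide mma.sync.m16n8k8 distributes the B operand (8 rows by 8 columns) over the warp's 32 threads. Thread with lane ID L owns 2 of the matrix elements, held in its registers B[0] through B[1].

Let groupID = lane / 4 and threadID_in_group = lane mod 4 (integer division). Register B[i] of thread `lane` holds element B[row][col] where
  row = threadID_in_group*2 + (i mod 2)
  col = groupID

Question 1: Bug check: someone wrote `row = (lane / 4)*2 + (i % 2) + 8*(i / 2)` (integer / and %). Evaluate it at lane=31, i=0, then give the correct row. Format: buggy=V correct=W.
`(lane / 4)*2 + (i % 2) + 8*(i / 2)`[31,0]⇒14
lane 31⇒31/4=7, 31 mod 4=3
i=0  r:2·3+0⇒6  c:7
row: 14 vs 6

buggy=14 correct=6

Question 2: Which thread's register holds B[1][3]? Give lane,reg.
c=3→G=3  r=1→T=0,p=1
L=3*4+0=12  i=1=1

12,1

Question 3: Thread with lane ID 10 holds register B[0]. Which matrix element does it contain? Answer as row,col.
L=10->g=10>>2=2, t=10&3=2
[0]->row 2·2+0=4  col g=2

4,2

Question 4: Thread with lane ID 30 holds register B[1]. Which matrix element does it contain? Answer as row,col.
lane 30: g=7 (30/4), t=2 (30%4)
i=1: r=2*2+1=5, c=g=7

5,7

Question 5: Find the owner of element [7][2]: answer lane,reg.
11,1

c:2=>grp=2  r:7=>tig=3,lo=1
L=2*4+3=11  i=1=1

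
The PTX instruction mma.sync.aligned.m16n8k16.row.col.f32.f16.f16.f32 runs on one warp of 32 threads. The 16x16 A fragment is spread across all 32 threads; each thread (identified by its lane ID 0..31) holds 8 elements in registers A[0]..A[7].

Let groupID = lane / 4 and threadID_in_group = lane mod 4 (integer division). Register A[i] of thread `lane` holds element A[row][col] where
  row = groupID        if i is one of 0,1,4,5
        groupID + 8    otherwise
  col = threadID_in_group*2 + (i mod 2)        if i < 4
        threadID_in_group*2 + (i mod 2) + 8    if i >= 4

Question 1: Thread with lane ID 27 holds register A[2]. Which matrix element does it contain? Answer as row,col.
lane 27: gid=6 (27/4), tid=3 (27%4)
i=2: r=6+8=14, c=3*2+0+0=6

14,6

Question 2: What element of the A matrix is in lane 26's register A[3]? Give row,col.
14,5

26: gr=6,th=2
[3] (6+8,2*2+1+0) = (14,5)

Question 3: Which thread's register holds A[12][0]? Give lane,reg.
r:12=>grp=4,rB=1  c:0=>cB=0,tig=0,lo=0
L=4*4+0=16  i=0*4+1*2+0=2

16,2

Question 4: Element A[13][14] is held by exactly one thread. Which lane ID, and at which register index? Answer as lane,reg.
r=13⇒gr=5,Rb=1  c=14⇒Cb=1,th=3,odd=0
L=5*4+3=23  i=1*4+1*2+0=6

23,6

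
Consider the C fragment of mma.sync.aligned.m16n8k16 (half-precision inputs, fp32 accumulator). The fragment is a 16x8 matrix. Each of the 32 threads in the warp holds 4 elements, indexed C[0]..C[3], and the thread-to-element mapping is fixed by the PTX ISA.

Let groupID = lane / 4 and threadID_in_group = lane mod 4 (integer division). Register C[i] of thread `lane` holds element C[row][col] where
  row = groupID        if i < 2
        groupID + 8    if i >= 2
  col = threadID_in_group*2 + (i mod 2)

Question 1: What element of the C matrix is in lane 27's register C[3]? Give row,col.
27: gid=6,tid=3
[3] (6+8,3*2+1) = (14,7)

14,7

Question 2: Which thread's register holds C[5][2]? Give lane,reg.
21,0

r=5⇒gr=5,Rb=0  c=2⇒th=1,odd=0
L=5*4+1=21  i=0*2+0=0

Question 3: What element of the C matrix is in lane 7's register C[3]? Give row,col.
L=7⇒gr=7>>2=1, th=7&3=3
[3]⇒row 1+8=9  col 3·2+1=7

9,7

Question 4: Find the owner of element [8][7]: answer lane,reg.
3,3

r=8⇒gr=0,Rb=1  c=7⇒th=3,odd=1
L=0*4+3=3  i=1*2+1=3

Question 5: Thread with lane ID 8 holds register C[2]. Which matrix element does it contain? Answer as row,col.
lane 8: gr=2 (8/4), th=0 (8%4)
i=2: r=2+8=10, c=0*2+0=0

10,0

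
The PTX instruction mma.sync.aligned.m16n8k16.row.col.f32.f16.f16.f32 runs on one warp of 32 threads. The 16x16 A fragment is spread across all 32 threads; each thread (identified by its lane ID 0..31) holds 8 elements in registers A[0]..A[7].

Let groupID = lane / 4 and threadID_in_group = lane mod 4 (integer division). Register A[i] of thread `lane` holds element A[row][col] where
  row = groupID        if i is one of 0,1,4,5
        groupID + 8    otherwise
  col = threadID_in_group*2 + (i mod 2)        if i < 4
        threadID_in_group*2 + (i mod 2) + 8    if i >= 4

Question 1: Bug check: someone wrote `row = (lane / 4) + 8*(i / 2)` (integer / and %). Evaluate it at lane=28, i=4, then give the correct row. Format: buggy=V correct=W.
`(lane / 4) + 8*(i / 2)`[28,4]⇒23
lane 28⇒28/4=7, 28 mod 4=0
i=4  r:7+0⇒7  c:2·0+0+8⇒8
row: 23 vs 7

buggy=23 correct=7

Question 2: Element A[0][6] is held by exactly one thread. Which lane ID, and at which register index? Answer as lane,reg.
3,0

r=0→G=0,rhi=0  c=6→chi=0,T=3,p=0
L=0*4+3=3  i=0*4+0*2+0=0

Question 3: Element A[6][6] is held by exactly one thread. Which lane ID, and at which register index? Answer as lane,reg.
r=6->g=6,rb=0  c=6->cb=0,t=3,b0=0
L=6*4+3=27  i=0*4+0*2+0=0

27,0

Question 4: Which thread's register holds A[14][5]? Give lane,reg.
r: 14->gid=6,r8=1  c: 5->c8=0,tid=2,i&1=1
L=6*4+2=26  i=0*4+1*2+1=3

26,3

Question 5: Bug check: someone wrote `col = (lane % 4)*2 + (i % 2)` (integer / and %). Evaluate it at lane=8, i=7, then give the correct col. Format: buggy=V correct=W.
`(lane % 4)*2 + (i % 2)`[8,7]->1
L=8->gid=8>>2=2, tid=8&3=0
[7]->row 2+8=10  col 0·2+1+8=9
col: 1 vs 9

buggy=1 correct=9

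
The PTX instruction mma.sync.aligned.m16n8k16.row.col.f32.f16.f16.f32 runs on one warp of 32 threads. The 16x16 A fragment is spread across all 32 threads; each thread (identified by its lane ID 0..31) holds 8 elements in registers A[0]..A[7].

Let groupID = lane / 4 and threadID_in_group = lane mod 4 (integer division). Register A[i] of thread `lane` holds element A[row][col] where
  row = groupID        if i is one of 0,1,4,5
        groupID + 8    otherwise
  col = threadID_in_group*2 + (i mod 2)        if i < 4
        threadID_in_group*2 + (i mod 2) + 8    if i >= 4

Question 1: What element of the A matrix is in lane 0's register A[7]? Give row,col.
8,9

lane 0: g=0 (0/4), t=0 (0%4)
i=7: r=0+8=8, c=0*2+1+8=9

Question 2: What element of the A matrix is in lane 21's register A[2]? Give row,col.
lane 21: gid=5 (21/4), tid=1 (21%4)
i=2: r=5+8=13, c=1*2+0+0=2

13,2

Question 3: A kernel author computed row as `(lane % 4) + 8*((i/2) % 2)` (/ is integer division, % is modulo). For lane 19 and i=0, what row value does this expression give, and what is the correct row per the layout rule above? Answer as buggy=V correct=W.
`(lane % 4) + 8*((i/2) % 2)`[19,0]⇒3
L=19⇒gr=19>>2=4, th=19&3=3
[0]⇒row 4+0=4  col 3·2+0+0=6
row: 3 vs 4

buggy=3 correct=4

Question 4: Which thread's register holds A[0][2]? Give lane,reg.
1,0

r: 0->gid=0,r8=0  c: 2->c8=0,tid=1,i&1=0
L=0*4+1=1  i=0*4+0*2+0=0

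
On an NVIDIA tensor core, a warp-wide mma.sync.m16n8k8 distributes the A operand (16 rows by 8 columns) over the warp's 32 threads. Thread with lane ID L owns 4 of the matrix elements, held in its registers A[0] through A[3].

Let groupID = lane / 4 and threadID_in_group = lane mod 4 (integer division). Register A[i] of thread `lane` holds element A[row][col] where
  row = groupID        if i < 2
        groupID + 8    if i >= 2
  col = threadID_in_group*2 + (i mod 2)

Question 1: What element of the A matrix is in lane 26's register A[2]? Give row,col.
14,4

L=26->g=26>>2=6, t=26&3=2
[2]->row 6+8=14  col 2·2+0=4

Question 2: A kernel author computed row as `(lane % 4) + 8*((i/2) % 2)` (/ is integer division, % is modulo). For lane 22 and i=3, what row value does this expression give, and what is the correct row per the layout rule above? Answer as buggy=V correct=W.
`(lane % 4) + 8*((i/2) % 2)`[22,3]=>10
lane 22=>22/4=5, 22 mod 4=2
i=3  r:5+8=>13  c:2·2+1=>5
row: 10 vs 13

buggy=10 correct=13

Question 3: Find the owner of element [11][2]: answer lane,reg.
13,2

r=11→G=3,rhi=1  c=2→T=1,p=0
L=3*4+1=13  i=1*2+0=2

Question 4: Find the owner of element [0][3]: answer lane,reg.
1,1

r: 0->gid=0,r8=0  c: 3->tid=1,i&1=1
L=0*4+1=1  i=0*2+1=1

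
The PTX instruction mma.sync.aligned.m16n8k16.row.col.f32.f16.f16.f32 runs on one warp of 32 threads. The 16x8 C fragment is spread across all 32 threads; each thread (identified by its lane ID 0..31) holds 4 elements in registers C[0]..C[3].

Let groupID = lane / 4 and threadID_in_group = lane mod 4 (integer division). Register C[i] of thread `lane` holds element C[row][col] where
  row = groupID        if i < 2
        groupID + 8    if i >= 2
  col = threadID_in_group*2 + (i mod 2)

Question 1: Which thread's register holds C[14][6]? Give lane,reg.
r=14⇒gr=6,Rb=1  c=6⇒th=3,odd=0
L=6*4+3=27  i=1*2+0=2

27,2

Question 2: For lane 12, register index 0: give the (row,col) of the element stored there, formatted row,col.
lane 12: gr=3 (12/4), th=0 (12%4)
i=0: r=3+0=3, c=0*2+0=0

3,0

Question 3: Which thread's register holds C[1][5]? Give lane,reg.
6,1

r=1→G=1,rhi=0  c=5→T=2,p=1
L=1*4+2=6  i=0*2+1=1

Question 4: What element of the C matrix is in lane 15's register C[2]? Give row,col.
11,6

L=15⇒gr=15>>2=3, th=15&3=3
[2]⇒row 3+8=11  col 3·2+0=6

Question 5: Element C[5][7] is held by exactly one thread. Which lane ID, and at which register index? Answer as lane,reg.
23,1

r: 5->gid=5,r8=0  c: 7->tid=3,i&1=1
L=5*4+3=23  i=0*2+1=1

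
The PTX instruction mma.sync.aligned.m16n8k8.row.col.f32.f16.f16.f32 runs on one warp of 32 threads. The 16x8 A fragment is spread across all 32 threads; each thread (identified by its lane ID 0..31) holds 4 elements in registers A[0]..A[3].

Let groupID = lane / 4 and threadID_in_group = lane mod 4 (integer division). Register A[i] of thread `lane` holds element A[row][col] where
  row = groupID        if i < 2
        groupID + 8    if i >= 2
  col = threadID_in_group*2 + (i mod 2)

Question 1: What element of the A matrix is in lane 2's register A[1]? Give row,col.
2: grp=0,tig=2
[1] (0+0,2*2+1) = (0,5)

0,5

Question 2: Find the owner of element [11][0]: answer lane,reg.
r: 11->gid=3,r8=1  c: 0->tid=0,i&1=0
L=3*4+0=12  i=1*2+0=2

12,2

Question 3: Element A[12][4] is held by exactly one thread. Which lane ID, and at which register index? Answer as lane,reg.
r:12=>grp=4,rB=1  c:4=>tig=2,lo=0
L=4*4+2=18  i=1*2+0=2

18,2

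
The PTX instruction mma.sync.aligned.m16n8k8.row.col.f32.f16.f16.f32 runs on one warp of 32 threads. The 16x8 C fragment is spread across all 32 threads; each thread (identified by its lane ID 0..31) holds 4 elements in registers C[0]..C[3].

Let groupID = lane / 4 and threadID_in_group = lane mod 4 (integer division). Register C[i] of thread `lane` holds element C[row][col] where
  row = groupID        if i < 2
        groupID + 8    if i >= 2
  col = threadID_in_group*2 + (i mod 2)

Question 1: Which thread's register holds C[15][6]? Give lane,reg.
31,2

r=15⇒gr=7,Rb=1  c=6⇒th=3,odd=0
L=7*4+3=31  i=1*2+0=2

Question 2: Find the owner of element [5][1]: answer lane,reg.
r: 5->gid=5,r8=0  c: 1->tid=0,i&1=1
L=5*4+0=20  i=0*2+1=1

20,1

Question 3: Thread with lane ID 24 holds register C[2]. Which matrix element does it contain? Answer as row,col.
14,0

lane 24=>24/4=6, 24 mod 4=0
i=2  r:6+8=>14  c:2·0+0=>0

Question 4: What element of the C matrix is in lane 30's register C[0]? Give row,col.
7,4

lane 30: g=7 (30/4), t=2 (30%4)
i=0: r=7+0=7, c=2*2+0=4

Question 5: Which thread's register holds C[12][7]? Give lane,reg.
r:12=>grp=4,rB=1  c:7=>tig=3,lo=1
L=4*4+3=19  i=1*2+1=3

19,3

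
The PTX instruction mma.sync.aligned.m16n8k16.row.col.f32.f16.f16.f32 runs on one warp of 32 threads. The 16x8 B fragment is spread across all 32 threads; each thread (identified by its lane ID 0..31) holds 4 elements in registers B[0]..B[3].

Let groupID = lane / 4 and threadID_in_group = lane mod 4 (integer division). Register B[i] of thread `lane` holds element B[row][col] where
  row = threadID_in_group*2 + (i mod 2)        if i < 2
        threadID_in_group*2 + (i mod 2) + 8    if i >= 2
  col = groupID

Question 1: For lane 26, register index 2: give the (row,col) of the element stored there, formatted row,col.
12,6

lane 26→26/4=6, 26 mod 4=2
i=2  r:2·2+0+8→12  c:6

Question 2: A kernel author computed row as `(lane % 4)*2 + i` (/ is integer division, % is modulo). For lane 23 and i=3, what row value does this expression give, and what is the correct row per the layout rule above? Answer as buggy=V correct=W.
buggy=9 correct=15

`(lane % 4)*2 + i`[23,3]->9
lane 23->23/4=5, 23 mod 4=3
i=3  r:2·3+1+8->15  c:5
row: 9 vs 15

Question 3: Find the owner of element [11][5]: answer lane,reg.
c: 5->gid=5  r: 11->r8=1,tid=1,i&1=1
L=5*4+1=21  i=1*2+1=3

21,3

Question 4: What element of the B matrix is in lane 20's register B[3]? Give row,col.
9,5

L=20=>grp=20>>2=5, tig=20&3=0
[3]=>row 0·2+1+8=9  col grp=5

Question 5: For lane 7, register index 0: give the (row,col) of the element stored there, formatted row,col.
7: g=1,t=3
[0] (3*2+0+0,1) = (6,1)

6,1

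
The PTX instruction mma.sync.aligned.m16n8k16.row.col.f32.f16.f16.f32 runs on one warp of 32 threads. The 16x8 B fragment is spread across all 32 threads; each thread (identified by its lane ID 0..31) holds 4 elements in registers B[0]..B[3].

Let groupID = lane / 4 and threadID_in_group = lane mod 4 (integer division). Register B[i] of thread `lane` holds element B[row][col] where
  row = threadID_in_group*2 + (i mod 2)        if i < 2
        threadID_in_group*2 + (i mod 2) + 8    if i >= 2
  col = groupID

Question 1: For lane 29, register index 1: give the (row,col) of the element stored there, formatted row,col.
lane 29->29/4=7, 29 mod 4=1
i=1  r:2·1+1+0->3  c:7

3,7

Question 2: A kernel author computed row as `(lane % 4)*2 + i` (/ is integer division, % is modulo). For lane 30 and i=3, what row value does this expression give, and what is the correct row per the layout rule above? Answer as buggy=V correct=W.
`(lane % 4)*2 + i`[30,3]=>7
30: grp=7,tig=2
[3] (2*2+1+8,7) = (13,7)
row: 7 vs 13

buggy=7 correct=13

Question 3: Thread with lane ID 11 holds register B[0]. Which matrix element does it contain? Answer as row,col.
6,2

11: grp=2,tig=3
[0] (3*2+0+0,2) = (6,2)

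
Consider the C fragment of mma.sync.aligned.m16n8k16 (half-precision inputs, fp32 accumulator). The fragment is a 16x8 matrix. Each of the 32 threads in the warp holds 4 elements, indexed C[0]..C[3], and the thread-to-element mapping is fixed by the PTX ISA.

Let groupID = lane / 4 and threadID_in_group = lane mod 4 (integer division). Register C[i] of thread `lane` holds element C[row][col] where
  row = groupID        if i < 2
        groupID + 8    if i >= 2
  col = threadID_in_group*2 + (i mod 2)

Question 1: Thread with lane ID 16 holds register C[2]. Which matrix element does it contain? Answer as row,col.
lane 16=>16/4=4, 16 mod 4=0
i=2  r:4+8=>12  c:2·0+0=>0

12,0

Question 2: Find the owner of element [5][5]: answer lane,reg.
r=5⇒gr=5,Rb=0  c=5⇒th=2,odd=1
L=5*4+2=22  i=0*2+1=1

22,1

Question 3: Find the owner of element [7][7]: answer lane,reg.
r=7->g=7,rb=0  c=7->t=3,b0=1
L=7*4+3=31  i=0*2+1=1

31,1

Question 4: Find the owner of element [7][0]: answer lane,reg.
28,0

r=7→G=7,rhi=0  c=0→T=0,p=0
L=7*4+0=28  i=0*2+0=0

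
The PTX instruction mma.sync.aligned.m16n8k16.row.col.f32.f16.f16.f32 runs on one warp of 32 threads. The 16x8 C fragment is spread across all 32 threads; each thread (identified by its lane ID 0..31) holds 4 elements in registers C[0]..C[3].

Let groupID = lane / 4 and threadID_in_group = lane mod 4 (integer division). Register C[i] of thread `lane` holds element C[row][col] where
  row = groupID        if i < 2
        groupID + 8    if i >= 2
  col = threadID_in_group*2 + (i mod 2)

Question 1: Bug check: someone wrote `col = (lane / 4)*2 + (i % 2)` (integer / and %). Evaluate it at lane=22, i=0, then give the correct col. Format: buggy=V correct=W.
`(lane / 4)*2 + (i % 2)`[22,0]⇒10
L=22⇒gr=22>>2=5, th=22&3=2
[0]⇒row 5+0=5  col 2·2+0=4
col: 10 vs 4

buggy=10 correct=4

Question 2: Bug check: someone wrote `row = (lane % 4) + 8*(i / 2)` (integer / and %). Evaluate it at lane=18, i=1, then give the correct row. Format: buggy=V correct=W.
`(lane % 4) + 8*(i / 2)`[18,1]=>2
lane 18: grp=4 (18/4), tig=2 (18%4)
i=1: r=4+0=4, c=2*2+1=5
row: 2 vs 4

buggy=2 correct=4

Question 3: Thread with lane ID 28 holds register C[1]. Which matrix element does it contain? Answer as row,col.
28: gr=7,th=0
[1] (7+0,0*2+1) = (7,1)

7,1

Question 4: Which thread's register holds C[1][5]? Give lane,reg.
6,1

r=1->g=1,rb=0  c=5->t=2,b0=1
L=1*4+2=6  i=0*2+1=1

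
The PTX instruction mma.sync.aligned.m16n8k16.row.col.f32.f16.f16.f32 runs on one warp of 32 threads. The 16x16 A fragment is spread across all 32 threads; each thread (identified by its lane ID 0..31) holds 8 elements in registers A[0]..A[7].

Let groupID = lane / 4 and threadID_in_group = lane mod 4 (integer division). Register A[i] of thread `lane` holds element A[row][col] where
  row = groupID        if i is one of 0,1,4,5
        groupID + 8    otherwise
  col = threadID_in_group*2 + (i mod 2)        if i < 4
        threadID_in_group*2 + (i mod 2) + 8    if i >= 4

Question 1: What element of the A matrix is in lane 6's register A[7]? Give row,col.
lane 6: gid=1 (6/4), tid=2 (6%4)
i=7: r=1+8=9, c=2*2+1+8=13

9,13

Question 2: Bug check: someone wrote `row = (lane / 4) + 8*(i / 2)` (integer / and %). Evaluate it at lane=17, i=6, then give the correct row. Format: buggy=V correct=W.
`(lane / 4) + 8*(i / 2)`[17,6]=>28
17: grp=4,tig=1
[6] (4+8,1*2+0+8) = (12,10)
row: 28 vs 12

buggy=28 correct=12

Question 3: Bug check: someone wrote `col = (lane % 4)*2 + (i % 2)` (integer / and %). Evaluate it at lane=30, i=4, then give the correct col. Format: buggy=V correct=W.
buggy=4 correct=12

`(lane % 4)*2 + (i % 2)`[30,4]->4
L=30->gid=30>>2=7, tid=30&3=2
[4]->row 7+0=7  col 2·2+0+8=12
col: 4 vs 12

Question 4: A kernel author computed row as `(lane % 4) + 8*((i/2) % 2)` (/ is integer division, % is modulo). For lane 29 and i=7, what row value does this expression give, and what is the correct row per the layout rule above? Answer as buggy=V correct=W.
buggy=9 correct=15

`(lane % 4) + 8*((i/2) % 2)`[29,7]→9
lane 29→29/4=7, 29 mod 4=1
i=7  r:7+8→15  c:2·1+1+8→11
row: 9 vs 15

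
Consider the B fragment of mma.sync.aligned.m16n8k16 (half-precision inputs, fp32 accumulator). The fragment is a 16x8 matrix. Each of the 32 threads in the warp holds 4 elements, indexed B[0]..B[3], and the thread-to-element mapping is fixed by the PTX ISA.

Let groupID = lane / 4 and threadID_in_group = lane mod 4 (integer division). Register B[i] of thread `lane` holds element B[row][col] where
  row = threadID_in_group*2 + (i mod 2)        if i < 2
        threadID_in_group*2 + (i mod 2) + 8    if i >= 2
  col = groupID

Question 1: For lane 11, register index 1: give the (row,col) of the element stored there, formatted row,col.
7,2

lane 11: gr=2 (11/4), th=3 (11%4)
i=1: r=3*2+1+0=7, c=gr=2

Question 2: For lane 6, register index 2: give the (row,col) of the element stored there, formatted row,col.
L=6->gid=6>>2=1, tid=6&3=2
[2]->row 2·2+0+8=12  col gid=1

12,1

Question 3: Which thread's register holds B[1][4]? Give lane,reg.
c=4⇒gr=4  r=1⇒Rb=0,th=0,odd=1
L=4*4+0=16  i=0*2+1=1

16,1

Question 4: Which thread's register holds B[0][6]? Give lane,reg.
c=6⇒gr=6  r=0⇒Rb=0,th=0,odd=0
L=6*4+0=24  i=0*2+0=0

24,0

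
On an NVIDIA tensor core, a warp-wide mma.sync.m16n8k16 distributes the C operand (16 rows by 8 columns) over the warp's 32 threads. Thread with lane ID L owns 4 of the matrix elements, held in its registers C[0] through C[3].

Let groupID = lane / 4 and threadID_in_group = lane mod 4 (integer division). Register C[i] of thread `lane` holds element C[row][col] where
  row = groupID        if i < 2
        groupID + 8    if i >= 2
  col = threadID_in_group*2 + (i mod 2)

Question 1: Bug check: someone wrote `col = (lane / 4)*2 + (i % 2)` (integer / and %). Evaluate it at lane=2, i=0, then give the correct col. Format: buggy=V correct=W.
`(lane / 4)*2 + (i % 2)`[2,0]->0
2: gid=0,tid=2
[0] (0+0,2*2+0) = (0,4)
col: 0 vs 4

buggy=0 correct=4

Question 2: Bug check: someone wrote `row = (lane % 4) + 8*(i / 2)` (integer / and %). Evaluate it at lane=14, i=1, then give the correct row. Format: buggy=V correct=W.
buggy=2 correct=3

`(lane % 4) + 8*(i / 2)`[14,1]->2
L=14->gid=14>>2=3, tid=14&3=2
[1]->row 3+0=3  col 2·2+1=5
row: 2 vs 3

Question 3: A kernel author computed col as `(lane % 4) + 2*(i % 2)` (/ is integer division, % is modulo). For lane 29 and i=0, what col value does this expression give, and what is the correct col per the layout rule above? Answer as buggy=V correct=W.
`(lane % 4) + 2*(i % 2)`[29,0]⇒1
lane 29: gr=7 (29/4), th=1 (29%4)
i=0: r=7+0=7, c=1*2+0=2
col: 1 vs 2

buggy=1 correct=2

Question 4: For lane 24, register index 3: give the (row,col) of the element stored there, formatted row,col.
14,1

24: G=6,T=0
[3] (6+8,0*2+1) = (14,1)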